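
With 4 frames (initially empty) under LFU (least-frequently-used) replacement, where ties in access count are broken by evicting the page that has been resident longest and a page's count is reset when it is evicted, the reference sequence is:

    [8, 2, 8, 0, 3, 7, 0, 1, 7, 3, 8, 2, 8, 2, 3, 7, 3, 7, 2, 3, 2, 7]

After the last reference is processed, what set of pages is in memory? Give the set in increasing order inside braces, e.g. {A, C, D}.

{2, 3, 7, 8}

8 → miss, frames (8)
2 → miss, frames (8 2)
8 → hit
0 → miss, frames (8 2 0)
3 → miss, frames (8 2 0 3)
7 → miss, evict 2, frames (8 0 3 7)
0 → hit
1 → miss, evict 3, frames (8 0 7 1)
7 → hit
3 → miss, evict 1, frames (8 0 7 3)
8 → hit
2 → miss, evict 3, frames (8 0 7 2)
8 → hit
2 → hit
3 → miss, evict 0, frames (8 7 2 3)
7 → hit
3 → hit
7 → hit
2 → hit
3 → hit
2 → hit
7 → hit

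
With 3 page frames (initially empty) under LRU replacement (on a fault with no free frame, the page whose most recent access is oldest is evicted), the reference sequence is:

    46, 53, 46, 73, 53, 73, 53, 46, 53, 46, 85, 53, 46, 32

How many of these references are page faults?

5

46 → fault, frames (46)
53 → fault, frames (46 53)
46 → hit
73 → fault, frames (53 46 73)
53 → hit
73 → hit
53 → hit
46 → hit
53 → hit
46 → hit
85 → fault, evict 73, frames (53 46 85)
53 → hit
46 → hit
32 → fault, evict 85, frames (53 46 32)
Page faults: 5.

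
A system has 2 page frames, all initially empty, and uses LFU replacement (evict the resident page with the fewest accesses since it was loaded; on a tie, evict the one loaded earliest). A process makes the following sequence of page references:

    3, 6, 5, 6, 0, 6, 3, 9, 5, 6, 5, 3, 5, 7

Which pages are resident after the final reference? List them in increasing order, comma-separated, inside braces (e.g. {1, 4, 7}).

3 → fault, frames [3]
6 → fault, frames [3, 6]
5 → fault, evict 3, frames [6, 5]
6 → hit
0 → fault, evict 5, frames [6, 0]
6 → hit
3 → fault, evict 0, frames [6, 3]
9 → fault, evict 3, frames [6, 9]
5 → fault, evict 9, frames [6, 5]
6 → hit
5 → hit
3 → fault, evict 5, frames [6, 3]
5 → fault, evict 3, frames [6, 5]
7 → fault, evict 5, frames [6, 7]

{6, 7}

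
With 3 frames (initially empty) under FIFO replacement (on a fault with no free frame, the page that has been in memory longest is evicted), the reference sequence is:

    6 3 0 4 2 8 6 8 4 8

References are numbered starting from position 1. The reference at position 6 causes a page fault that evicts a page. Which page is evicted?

pos 1: 6 -> miss, frames [6]
pos 2: 3 -> miss, frames [6, 3]
pos 3: 0 -> miss, frames [6, 3, 0]
pos 4: 4 -> miss, evict 6, frames [3, 0, 4]
pos 5: 2 -> miss, evict 3, frames [0, 4, 2]
pos 6: 8 -> miss, evict 0, frames [4, 2, 8]
At position 6, page 0 is evicted.

0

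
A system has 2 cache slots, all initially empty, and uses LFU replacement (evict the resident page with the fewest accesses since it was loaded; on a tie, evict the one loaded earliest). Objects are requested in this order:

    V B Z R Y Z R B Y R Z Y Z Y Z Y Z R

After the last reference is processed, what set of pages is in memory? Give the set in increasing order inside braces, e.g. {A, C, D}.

{R, Z}

V: miss, frames [V]
B: miss, frames [V, B]
Z: miss, evict V, frames [B, Z]
R: miss, evict B, frames [Z, R]
Y: miss, evict Z, frames [R, Y]
Z: miss, evict R, frames [Y, Z]
R: miss, evict Y, frames [Z, R]
B: miss, evict Z, frames [R, B]
Y: miss, evict R, frames [B, Y]
R: miss, evict B, frames [Y, R]
Z: miss, evict Y, frames [R, Z]
Y: miss, evict R, frames [Z, Y]
Z: hit
Y: hit
Z: hit
Y: hit
Z: hit
R: miss, evict Y, frames [Z, R]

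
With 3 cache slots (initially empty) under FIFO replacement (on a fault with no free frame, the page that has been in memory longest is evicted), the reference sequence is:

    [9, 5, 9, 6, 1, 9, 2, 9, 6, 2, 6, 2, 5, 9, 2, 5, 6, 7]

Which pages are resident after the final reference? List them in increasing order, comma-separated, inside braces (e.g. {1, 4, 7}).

9: fault, frames (9)
5: fault, frames (9 5)
9: hit
6: fault, frames (9 5 6)
1: fault, evict 9, frames (5 6 1)
9: fault, evict 5, frames (6 1 9)
2: fault, evict 6, frames (1 9 2)
9: hit
6: fault, evict 1, frames (9 2 6)
2: hit
6: hit
2: hit
5: fault, evict 9, frames (2 6 5)
9: fault, evict 2, frames (6 5 9)
2: fault, evict 6, frames (5 9 2)
5: hit
6: fault, evict 5, frames (9 2 6)
7: fault, evict 9, frames (2 6 7)

{2, 6, 7}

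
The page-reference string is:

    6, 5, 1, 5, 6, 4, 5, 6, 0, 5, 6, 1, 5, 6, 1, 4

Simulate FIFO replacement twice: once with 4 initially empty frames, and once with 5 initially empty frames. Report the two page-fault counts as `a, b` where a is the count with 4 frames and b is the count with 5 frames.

9, 5

4 frames: F F F . . F . . F . F . F . F F → 9 faults.
5 frames: F F F . . F . . F . . . . . . . → 5 faults.
5 < 9: adding a frame reduced faults, as is typical.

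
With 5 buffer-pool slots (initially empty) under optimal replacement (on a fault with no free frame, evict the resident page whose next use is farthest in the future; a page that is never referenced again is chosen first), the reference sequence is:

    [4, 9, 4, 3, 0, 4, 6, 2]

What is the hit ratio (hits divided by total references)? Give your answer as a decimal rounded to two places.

0.25

4: fault, frames [4]
9: fault, frames [4, 9]
4: hit
3: fault, frames [4, 9, 3]
0: fault, frames [4, 9, 3, 0]
4: hit
6: fault, frames [4, 9, 3, 0, 6]
2: fault, evict 6, frames [4, 9, 3, 0, 2]
Hits: 2 of 8 references → 2/8 = 0.2500.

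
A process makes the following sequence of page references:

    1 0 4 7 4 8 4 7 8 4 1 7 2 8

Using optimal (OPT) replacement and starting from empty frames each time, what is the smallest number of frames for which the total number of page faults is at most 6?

f=1: 14 faults
f=2: 10 faults
f=3: 7 faults
f=4: 6 faults
f=5: 6 faults
f=6: 6 faults
Smallest f with faults ≤ 6 is 4.

4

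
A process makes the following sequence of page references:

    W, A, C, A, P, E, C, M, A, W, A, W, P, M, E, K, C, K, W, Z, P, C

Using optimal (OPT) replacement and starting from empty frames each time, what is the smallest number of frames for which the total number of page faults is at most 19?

2

f=1: 22 faults
f=2: 16 faults
f=3: 13 faults
f=4: 10 faults
f=5: 9 faults
f=6: 8 faults
f=7: 8 faults
f=8: 8 faults
Smallest f with faults ≤ 19 is 2.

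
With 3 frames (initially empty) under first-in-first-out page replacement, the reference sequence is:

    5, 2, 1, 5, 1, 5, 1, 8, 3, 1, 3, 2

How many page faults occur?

6

5: fault, frames [5]
2: fault, frames [5, 2]
1: fault, frames [5, 2, 1]
5: hit
1: hit
5: hit
1: hit
8: fault, evict 5, frames [2, 1, 8]
3: fault, evict 2, frames [1, 8, 3]
1: hit
3: hit
2: fault, evict 1, frames [8, 3, 2]
Page faults: 6.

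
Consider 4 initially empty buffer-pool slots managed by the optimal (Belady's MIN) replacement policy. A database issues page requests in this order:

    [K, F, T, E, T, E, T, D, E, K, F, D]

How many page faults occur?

K -> miss, frames [K]
F -> miss, frames [K, F]
T -> miss, frames [K, F, T]
E -> miss, frames [K, F, T, E]
T -> hit
E -> hit
T -> hit
D -> miss, evict T, frames [K, F, E, D]
E -> hit
K -> hit
F -> hit
D -> hit
Page faults: 5.

5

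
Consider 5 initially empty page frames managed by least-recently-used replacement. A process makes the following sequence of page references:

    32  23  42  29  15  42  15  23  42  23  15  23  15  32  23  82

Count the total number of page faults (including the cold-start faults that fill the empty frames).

32 -> fault, frames {32}
23 -> fault, frames {32,23}
42 -> fault, frames {32,23,42}
29 -> fault, frames {32,23,42,29}
15 -> fault, frames {32,23,42,29,15}
42 -> hit
15 -> hit
23 -> hit
42 -> hit
23 -> hit
15 -> hit
23 -> hit
15 -> hit
32 -> hit
23 -> hit
82 -> fault, evict 29, frames {42,15,32,23,82}
Page faults: 6.

6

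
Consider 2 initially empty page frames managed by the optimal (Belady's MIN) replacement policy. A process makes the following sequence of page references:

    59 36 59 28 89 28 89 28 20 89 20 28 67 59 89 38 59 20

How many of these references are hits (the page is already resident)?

59 -> miss, frames (59)
36 -> miss, frames (59 36)
59 -> hit
28 -> miss, evict 36, frames (59 28)
89 -> miss, evict 59, frames (28 89)
28 -> hit
89 -> hit
28 -> hit
20 -> miss, evict 28, frames (89 20)
89 -> hit
20 -> hit
28 -> miss, evict 20, frames (89 28)
67 -> miss, evict 28, frames (89 67)
59 -> miss, evict 67, frames (89 59)
89 -> hit
38 -> miss, evict 89, frames (59 38)
59 -> hit
20 -> miss, evict 38, frames (59 20)
Hits: 8.

8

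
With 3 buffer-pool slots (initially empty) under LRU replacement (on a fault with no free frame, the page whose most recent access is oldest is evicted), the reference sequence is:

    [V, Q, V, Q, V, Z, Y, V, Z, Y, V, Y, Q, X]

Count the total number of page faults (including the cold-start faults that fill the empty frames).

6

V: miss, frames (V)
Q: miss, frames (V Q)
V: hit
Q: hit
V: hit
Z: miss, frames (Q V Z)
Y: miss, evict Q, frames (V Z Y)
V: hit
Z: hit
Y: hit
V: hit
Y: hit
Q: miss, evict Z, frames (V Y Q)
X: miss, evict V, frames (Y Q X)
Page faults: 6.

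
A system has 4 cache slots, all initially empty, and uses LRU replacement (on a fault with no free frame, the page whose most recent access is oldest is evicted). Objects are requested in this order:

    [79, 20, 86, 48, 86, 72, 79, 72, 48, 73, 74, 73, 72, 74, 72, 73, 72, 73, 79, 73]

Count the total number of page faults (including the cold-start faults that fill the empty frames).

79 -> miss, frames (79)
20 -> miss, frames (79 20)
86 -> miss, frames (79 20 86)
48 -> miss, frames (79 20 86 48)
86 -> hit
72 -> miss, evict 79, frames (20 48 86 72)
79 -> miss, evict 20, frames (48 86 72 79)
72 -> hit
48 -> hit
73 -> miss, evict 86, frames (79 72 48 73)
74 -> miss, evict 79, frames (72 48 73 74)
73 -> hit
72 -> hit
74 -> hit
72 -> hit
73 -> hit
72 -> hit
73 -> hit
79 -> miss, evict 48, frames (74 72 73 79)
73 -> hit
Page faults: 9.

9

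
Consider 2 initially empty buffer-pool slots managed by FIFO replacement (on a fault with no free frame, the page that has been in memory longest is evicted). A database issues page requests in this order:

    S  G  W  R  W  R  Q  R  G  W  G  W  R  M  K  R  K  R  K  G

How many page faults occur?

S: miss, frames {S}
G: miss, frames {S,G}
W: miss, evict S, frames {G,W}
R: miss, evict G, frames {W,R}
W: hit
R: hit
Q: miss, evict W, frames {R,Q}
R: hit
G: miss, evict R, frames {Q,G}
W: miss, evict Q, frames {G,W}
G: hit
W: hit
R: miss, evict G, frames {W,R}
M: miss, evict W, frames {R,M}
K: miss, evict R, frames {M,K}
R: miss, evict M, frames {K,R}
K: hit
R: hit
K: hit
G: miss, evict K, frames {R,G}
Page faults: 12.

12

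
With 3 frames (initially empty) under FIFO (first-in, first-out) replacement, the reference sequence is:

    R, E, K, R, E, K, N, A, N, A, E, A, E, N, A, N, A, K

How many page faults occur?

7

R: miss, frames {R}
E: miss, frames {R,E}
K: miss, frames {R,E,K}
R: hit
E: hit
K: hit
N: miss, evict R, frames {E,K,N}
A: miss, evict E, frames {K,N,A}
N: hit
A: hit
E: miss, evict K, frames {N,A,E}
A: hit
E: hit
N: hit
A: hit
N: hit
A: hit
K: miss, evict N, frames {A,E,K}
Page faults: 7.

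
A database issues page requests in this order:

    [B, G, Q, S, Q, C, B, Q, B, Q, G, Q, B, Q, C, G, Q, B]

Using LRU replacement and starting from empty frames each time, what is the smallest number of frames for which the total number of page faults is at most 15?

2

f=1: 18 faults
f=2: 13 faults
f=3: 10 faults
f=4: 7 faults
f=5: 5 faults
Smallest f with faults ≤ 15 is 2.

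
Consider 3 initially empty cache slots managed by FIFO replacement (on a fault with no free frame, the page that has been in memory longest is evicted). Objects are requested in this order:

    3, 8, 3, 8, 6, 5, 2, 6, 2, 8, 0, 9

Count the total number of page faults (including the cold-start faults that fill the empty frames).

8

3 -> fault, frames (3)
8 -> fault, frames (3 8)
3 -> hit
8 -> hit
6 -> fault, frames (3 8 6)
5 -> fault, evict 3, frames (8 6 5)
2 -> fault, evict 8, frames (6 5 2)
6 -> hit
2 -> hit
8 -> fault, evict 6, frames (5 2 8)
0 -> fault, evict 5, frames (2 8 0)
9 -> fault, evict 2, frames (8 0 9)
Page faults: 8.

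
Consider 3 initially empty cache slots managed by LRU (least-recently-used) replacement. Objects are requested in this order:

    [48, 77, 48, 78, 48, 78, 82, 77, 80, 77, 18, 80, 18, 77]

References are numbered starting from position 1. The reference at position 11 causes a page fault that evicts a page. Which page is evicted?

82

pos 1: 48 → miss, frames [48]
pos 2: 77 → miss, frames [48, 77]
pos 3: 48 → hit
pos 4: 78 → miss, frames [77, 48, 78]
pos 5: 48 → hit
pos 6: 78 → hit
pos 7: 82 → miss, evict 77, frames [48, 78, 82]
pos 8: 77 → miss, evict 48, frames [78, 82, 77]
pos 9: 80 → miss, evict 78, frames [82, 77, 80]
pos 10: 77 → hit
pos 11: 18 → miss, evict 82, frames [80, 77, 18]
At position 11, page 82 is evicted.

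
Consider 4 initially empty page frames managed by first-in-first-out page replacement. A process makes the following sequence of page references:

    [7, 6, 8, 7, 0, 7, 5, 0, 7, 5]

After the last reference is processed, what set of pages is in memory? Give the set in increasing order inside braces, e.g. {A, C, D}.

{0, 5, 7, 8}

7 -> miss, frames [7]
6 -> miss, frames [7, 6]
8 -> miss, frames [7, 6, 8]
7 -> hit
0 -> miss, frames [7, 6, 8, 0]
7 -> hit
5 -> miss, evict 7, frames [6, 8, 0, 5]
0 -> hit
7 -> miss, evict 6, frames [8, 0, 5, 7]
5 -> hit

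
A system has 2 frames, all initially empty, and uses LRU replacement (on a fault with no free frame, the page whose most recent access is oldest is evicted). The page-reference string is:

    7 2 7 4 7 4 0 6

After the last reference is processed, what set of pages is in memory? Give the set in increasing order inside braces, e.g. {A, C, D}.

7 → miss, frames (7)
2 → miss, frames (7 2)
7 → hit
4 → miss, evict 2, frames (7 4)
7 → hit
4 → hit
0 → miss, evict 7, frames (4 0)
6 → miss, evict 4, frames (0 6)

{0, 6}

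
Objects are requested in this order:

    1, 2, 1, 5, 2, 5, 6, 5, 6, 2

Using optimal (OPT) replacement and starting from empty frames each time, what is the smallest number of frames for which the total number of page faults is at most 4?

3

f=1: 10 faults
f=2: 5 faults
f=3: 4 faults
f=4: 4 faults
Smallest f with faults ≤ 4 is 3.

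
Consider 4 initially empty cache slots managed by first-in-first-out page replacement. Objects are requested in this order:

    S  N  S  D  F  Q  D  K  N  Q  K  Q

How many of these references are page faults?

S → miss, frames [S]
N → miss, frames [S, N]
S → hit
D → miss, frames [S, N, D]
F → miss, frames [S, N, D, F]
Q → miss, evict S, frames [N, D, F, Q]
D → hit
K → miss, evict N, frames [D, F, Q, K]
N → miss, evict D, frames [F, Q, K, N]
Q → hit
K → hit
Q → hit
Page faults: 7.

7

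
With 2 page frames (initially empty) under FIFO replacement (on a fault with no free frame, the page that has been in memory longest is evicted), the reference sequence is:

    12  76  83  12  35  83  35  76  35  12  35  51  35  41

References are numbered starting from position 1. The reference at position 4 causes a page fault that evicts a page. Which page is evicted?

76

pos 1: 12: miss, frames {12}
pos 2: 76: miss, frames {12,76}
pos 3: 83: miss, evict 12, frames {76,83}
pos 4: 12: miss, evict 76, frames {83,12}
At position 4, page 76 is evicted.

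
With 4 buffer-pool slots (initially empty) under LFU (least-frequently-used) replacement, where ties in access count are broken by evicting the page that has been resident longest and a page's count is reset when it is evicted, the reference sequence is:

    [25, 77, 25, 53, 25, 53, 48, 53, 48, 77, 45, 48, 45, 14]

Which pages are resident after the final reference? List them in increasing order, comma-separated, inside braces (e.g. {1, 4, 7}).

{14, 25, 48, 53}

25 -> fault, frames (25)
77 -> fault, frames (25 77)
25 -> hit
53 -> fault, frames (25 77 53)
25 -> hit
53 -> hit
48 -> fault, frames (25 77 53 48)
53 -> hit
48 -> hit
77 -> hit
45 -> fault, evict 77, frames (25 53 48 45)
48 -> hit
45 -> hit
14 -> fault, evict 45, frames (25 53 48 14)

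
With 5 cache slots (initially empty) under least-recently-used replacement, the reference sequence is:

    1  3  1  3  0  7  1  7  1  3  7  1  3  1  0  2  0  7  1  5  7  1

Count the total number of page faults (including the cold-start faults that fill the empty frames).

6

1: miss, frames (1)
3: miss, frames (1 3)
1: hit
3: hit
0: miss, frames (1 3 0)
7: miss, frames (1 3 0 7)
1: hit
7: hit
1: hit
3: hit
7: hit
1: hit
3: hit
1: hit
0: hit
2: miss, frames (7 3 1 0 2)
0: hit
7: hit
1: hit
5: miss, evict 3, frames (2 0 7 1 5)
7: hit
1: hit
Page faults: 6.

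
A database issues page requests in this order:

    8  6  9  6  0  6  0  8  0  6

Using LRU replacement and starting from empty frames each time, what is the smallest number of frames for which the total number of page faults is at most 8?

f=1: 10 faults
f=2: 6 faults
f=3: 5 faults
f=4: 4 faults
Smallest f with faults ≤ 8 is 2.

2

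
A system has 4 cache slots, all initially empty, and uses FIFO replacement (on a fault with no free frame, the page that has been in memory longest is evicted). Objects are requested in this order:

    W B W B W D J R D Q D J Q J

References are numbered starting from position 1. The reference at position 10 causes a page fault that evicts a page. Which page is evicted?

pos 1: W: fault, frames (W)
pos 2: B: fault, frames (W B)
pos 3: W: hit
pos 4: B: hit
pos 5: W: hit
pos 6: D: fault, frames (W B D)
pos 7: J: fault, frames (W B D J)
pos 8: R: fault, evict W, frames (B D J R)
pos 9: D: hit
pos 10: Q: fault, evict B, frames (D J R Q)
At position 10, page B is evicted.

B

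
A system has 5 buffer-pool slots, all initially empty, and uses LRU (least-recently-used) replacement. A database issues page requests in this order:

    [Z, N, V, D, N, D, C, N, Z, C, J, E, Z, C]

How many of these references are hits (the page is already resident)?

7

Z: miss, frames {Z}
N: miss, frames {Z,N}
V: miss, frames {Z,N,V}
D: miss, frames {Z,N,V,D}
N: hit
D: hit
C: miss, frames {Z,V,N,D,C}
N: hit
Z: hit
C: hit
J: miss, evict V, frames {D,N,Z,C,J}
E: miss, evict D, frames {N,Z,C,J,E}
Z: hit
C: hit
Hits: 7.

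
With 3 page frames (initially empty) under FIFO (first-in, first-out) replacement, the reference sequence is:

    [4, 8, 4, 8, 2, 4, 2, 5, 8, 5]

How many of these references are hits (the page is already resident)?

4: miss, frames (4)
8: miss, frames (4 8)
4: hit
8: hit
2: miss, frames (4 8 2)
4: hit
2: hit
5: miss, evict 4, frames (8 2 5)
8: hit
5: hit
Hits: 6.

6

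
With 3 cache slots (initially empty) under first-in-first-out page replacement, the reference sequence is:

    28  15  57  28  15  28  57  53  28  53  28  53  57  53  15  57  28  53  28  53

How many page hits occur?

11

28 → miss, frames (28)
15 → miss, frames (28 15)
57 → miss, frames (28 15 57)
28 → hit
15 → hit
28 → hit
57 → hit
53 → miss, evict 28, frames (15 57 53)
28 → miss, evict 15, frames (57 53 28)
53 → hit
28 → hit
53 → hit
57 → hit
53 → hit
15 → miss, evict 57, frames (53 28 15)
57 → miss, evict 53, frames (28 15 57)
28 → hit
53 → miss, evict 28, frames (15 57 53)
28 → miss, evict 15, frames (57 53 28)
53 → hit
Hits: 11.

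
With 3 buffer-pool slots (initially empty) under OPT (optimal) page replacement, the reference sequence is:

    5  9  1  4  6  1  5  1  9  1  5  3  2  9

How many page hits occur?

5 -> miss, frames (5)
9 -> miss, frames (5 9)
1 -> miss, frames (5 9 1)
4 -> miss, evict 9, frames (5 1 4)
6 -> miss, evict 4, frames (5 1 6)
1 -> hit
5 -> hit
1 -> hit
9 -> miss, evict 6, frames (5 1 9)
1 -> hit
5 -> hit
3 -> miss, evict 1, frames (5 9 3)
2 -> miss, evict 3, frames (5 9 2)
9 -> hit
Hits: 6.

6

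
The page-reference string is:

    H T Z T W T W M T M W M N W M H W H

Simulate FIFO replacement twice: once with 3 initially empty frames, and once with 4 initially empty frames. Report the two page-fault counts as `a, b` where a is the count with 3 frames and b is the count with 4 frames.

3 frames: F F F . F . . F F . . . F F F F . . → 10 faults.
4 frames: F F F . F . . F . . . . F . . F . . → 7 faults.
7 < 10: adding a frame reduced faults, as is typical.

10, 7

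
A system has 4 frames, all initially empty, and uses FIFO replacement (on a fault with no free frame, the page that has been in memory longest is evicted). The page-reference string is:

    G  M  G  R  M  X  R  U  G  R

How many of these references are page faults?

6

G -> miss, frames (G)
M -> miss, frames (G M)
G -> hit
R -> miss, frames (G M R)
M -> hit
X -> miss, frames (G M R X)
R -> hit
U -> miss, evict G, frames (M R X U)
G -> miss, evict M, frames (R X U G)
R -> hit
Page faults: 6.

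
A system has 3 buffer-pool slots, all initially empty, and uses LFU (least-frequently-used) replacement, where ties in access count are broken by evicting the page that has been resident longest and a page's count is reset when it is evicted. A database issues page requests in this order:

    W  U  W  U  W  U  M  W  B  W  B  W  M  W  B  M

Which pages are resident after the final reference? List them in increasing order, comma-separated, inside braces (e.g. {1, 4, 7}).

{M, U, W}

W: fault, frames [W]
U: fault, frames [W, U]
W: hit
U: hit
W: hit
U: hit
M: fault, frames [W, U, M]
W: hit
B: fault, evict M, frames [W, U, B]
W: hit
B: hit
W: hit
M: fault, evict B, frames [W, U, M]
W: hit
B: fault, evict M, frames [W, U, B]
M: fault, evict B, frames [W, U, M]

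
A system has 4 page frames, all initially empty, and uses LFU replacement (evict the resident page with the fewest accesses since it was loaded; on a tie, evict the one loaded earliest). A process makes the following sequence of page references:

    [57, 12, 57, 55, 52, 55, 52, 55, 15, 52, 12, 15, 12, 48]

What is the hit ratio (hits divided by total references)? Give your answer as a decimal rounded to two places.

0.36

57: miss, frames (57)
12: miss, frames (57 12)
57: hit
55: miss, frames (57 12 55)
52: miss, frames (57 12 55 52)
55: hit
52: hit
55: hit
15: miss, evict 12, frames (57 55 52 15)
52: hit
12: miss, evict 15, frames (57 55 52 12)
15: miss, evict 12, frames (57 55 52 15)
12: miss, evict 15, frames (57 55 52 12)
48: miss, evict 12, frames (57 55 52 48)
Hits: 5 of 14 references → 5/14 = 0.3571.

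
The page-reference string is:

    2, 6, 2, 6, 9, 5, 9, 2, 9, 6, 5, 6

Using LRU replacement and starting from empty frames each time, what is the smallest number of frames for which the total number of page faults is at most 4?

f=1: 12 faults
f=2: 7 faults
f=3: 7 faults
f=4: 4 faults
Smallest f with faults ≤ 4 is 4.

4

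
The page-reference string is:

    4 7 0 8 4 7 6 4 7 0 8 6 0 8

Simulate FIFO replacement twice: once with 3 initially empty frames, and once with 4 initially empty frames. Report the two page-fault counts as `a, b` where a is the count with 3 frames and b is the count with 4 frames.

3 frames: F F F F F F F . . F F . . . → 9 faults.
4 frames: F F F F . . F F F F F F . . → 10 faults.
10 > 9: adding a frame increased faults — Belady's anomaly.

9, 10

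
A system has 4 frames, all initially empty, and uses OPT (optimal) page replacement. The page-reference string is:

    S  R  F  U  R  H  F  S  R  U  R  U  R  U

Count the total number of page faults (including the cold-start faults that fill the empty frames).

S -> miss, frames {S}
R -> miss, frames {S,R}
F -> miss, frames {S,R,F}
U -> miss, frames {S,R,F,U}
R -> hit
H -> miss, evict U, frames {S,R,F,H}
F -> hit
S -> hit
R -> hit
U -> miss, evict H, frames {S,R,F,U}
R -> hit
U -> hit
R -> hit
U -> hit
Page faults: 6.

6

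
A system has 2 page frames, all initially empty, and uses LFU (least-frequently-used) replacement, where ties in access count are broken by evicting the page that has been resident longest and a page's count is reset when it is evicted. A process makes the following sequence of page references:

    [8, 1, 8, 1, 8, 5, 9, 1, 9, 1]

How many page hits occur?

3

8: miss, frames [8]
1: miss, frames [8, 1]
8: hit
1: hit
8: hit
5: miss, evict 1, frames [8, 5]
9: miss, evict 5, frames [8, 9]
1: miss, evict 9, frames [8, 1]
9: miss, evict 1, frames [8, 9]
1: miss, evict 9, frames [8, 1]
Hits: 3.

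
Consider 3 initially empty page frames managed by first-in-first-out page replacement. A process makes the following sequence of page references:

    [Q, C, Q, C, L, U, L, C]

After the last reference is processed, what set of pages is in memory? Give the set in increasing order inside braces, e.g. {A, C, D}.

{C, L, U}

Q: fault, frames (Q)
C: fault, frames (Q C)
Q: hit
C: hit
L: fault, frames (Q C L)
U: fault, evict Q, frames (C L U)
L: hit
C: hit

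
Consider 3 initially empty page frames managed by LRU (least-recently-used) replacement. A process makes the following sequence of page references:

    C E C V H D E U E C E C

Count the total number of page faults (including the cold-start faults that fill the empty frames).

8

C → miss, frames {C}
E → miss, frames {C,E}
C → hit
V → miss, frames {E,C,V}
H → miss, evict E, frames {C,V,H}
D → miss, evict C, frames {V,H,D}
E → miss, evict V, frames {H,D,E}
U → miss, evict H, frames {D,E,U}
E → hit
C → miss, evict D, frames {U,E,C}
E → hit
C → hit
Page faults: 8.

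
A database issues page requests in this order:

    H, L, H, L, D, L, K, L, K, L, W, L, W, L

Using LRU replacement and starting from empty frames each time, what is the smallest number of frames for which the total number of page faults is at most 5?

2

f=1: 14 faults
f=2: 5 faults
f=3: 5 faults
f=4: 5 faults
f=5: 5 faults
Smallest f with faults ≤ 5 is 2.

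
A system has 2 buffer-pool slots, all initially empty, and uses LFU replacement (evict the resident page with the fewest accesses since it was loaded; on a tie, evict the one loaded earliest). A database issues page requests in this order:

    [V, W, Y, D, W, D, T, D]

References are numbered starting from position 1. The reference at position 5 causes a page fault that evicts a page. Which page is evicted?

pos 1: V → miss, frames [V]
pos 2: W → miss, frames [V, W]
pos 3: Y → miss, evict V, frames [W, Y]
pos 4: D → miss, evict W, frames [Y, D]
pos 5: W → miss, evict Y, frames [D, W]
At position 5, page Y is evicted.

Y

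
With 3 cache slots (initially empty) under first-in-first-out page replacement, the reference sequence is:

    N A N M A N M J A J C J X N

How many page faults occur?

7

N -> fault, frames [N]
A -> fault, frames [N, A]
N -> hit
M -> fault, frames [N, A, M]
A -> hit
N -> hit
M -> hit
J -> fault, evict N, frames [A, M, J]
A -> hit
J -> hit
C -> fault, evict A, frames [M, J, C]
J -> hit
X -> fault, evict M, frames [J, C, X]
N -> fault, evict J, frames [C, X, N]
Page faults: 7.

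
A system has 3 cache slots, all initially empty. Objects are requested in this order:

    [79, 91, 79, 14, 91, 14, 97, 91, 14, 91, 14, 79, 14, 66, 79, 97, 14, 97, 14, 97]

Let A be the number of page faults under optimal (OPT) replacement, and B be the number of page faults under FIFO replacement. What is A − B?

-1

Under OPT: F F . F . . F . . . . F . F . . F . . . → 7 faults.
Under FIFO: F F . F . . F . . . . F . F . . F F . . → 8 faults.
A − B = 7 − 8 = -1.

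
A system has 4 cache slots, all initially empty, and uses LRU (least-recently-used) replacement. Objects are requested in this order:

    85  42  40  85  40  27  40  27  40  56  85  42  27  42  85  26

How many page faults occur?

8

85: fault, frames [85]
42: fault, frames [85, 42]
40: fault, frames [85, 42, 40]
85: hit
40: hit
27: fault, frames [42, 85, 40, 27]
40: hit
27: hit
40: hit
56: fault, evict 42, frames [85, 27, 40, 56]
85: hit
42: fault, evict 27, frames [40, 56, 85, 42]
27: fault, evict 40, frames [56, 85, 42, 27]
42: hit
85: hit
26: fault, evict 56, frames [27, 42, 85, 26]
Page faults: 8.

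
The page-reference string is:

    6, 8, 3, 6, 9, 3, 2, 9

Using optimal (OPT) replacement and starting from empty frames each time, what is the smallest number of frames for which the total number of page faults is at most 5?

2

f=1: 8 faults
f=2: 5 faults
f=3: 5 faults
f=4: 5 faults
f=5: 5 faults
Smallest f with faults ≤ 5 is 2.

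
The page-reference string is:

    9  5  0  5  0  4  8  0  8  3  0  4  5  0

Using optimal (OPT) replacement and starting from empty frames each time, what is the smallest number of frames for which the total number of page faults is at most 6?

4

f=1: 14 faults
f=2: 8 faults
f=3: 7 faults
f=4: 6 faults
f=5: 6 faults
f=6: 6 faults
Smallest f with faults ≤ 6 is 4.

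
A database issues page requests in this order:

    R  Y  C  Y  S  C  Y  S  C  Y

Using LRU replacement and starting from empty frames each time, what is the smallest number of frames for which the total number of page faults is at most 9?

2

f=1: 10 faults
f=2: 9 faults
f=3: 4 faults
f=4: 4 faults
Smallest f with faults ≤ 9 is 2.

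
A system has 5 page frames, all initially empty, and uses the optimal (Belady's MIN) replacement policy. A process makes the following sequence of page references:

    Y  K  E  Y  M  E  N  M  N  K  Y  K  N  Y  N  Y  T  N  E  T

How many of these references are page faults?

6

Y → miss, frames (Y)
K → miss, frames (Y K)
E → miss, frames (Y K E)
Y → hit
M → miss, frames (Y K E M)
E → hit
N → miss, frames (Y K E M N)
M → hit
N → hit
K → hit
Y → hit
K → hit
N → hit
Y → hit
N → hit
Y → hit
T → miss, evict M, frames (Y K E N T)
N → hit
E → hit
T → hit
Page faults: 6.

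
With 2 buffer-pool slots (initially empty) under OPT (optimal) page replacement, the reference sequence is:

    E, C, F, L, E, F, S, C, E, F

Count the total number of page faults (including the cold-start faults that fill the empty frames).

E -> miss, frames {E}
C -> miss, frames {E,C}
F -> miss, evict C, frames {E,F}
L -> miss, evict F, frames {E,L}
E -> hit
F -> miss, evict L, frames {E,F}
S -> miss, evict F, frames {E,S}
C -> miss, evict S, frames {E,C}
E -> hit
F -> miss, evict C, frames {E,F}
Page faults: 8.

8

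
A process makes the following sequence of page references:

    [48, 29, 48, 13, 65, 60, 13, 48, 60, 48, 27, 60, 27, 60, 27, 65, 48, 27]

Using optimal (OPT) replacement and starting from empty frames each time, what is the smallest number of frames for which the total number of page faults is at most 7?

f=1: 18 faults
f=2: 9 faults
f=3: 7 faults
f=4: 6 faults
f=5: 6 faults
f=6: 6 faults
Smallest f with faults ≤ 7 is 3.

3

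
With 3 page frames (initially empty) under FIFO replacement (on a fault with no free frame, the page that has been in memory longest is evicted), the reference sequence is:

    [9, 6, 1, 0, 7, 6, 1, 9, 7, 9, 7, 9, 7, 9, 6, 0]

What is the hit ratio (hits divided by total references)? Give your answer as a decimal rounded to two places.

9 → fault, frames (9)
6 → fault, frames (9 6)
1 → fault, frames (9 6 1)
0 → fault, evict 9, frames (6 1 0)
7 → fault, evict 6, frames (1 0 7)
6 → fault, evict 1, frames (0 7 6)
1 → fault, evict 0, frames (7 6 1)
9 → fault, evict 7, frames (6 1 9)
7 → fault, evict 6, frames (1 9 7)
9 → hit
7 → hit
9 → hit
7 → hit
9 → hit
6 → fault, evict 1, frames (9 7 6)
0 → fault, evict 9, frames (7 6 0)
Hits: 5 of 16 references → 5/16 = 0.3125.

0.31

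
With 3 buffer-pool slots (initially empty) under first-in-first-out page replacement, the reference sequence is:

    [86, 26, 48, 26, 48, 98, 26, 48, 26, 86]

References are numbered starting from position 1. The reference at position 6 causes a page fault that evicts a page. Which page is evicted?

86

pos 1: 86 -> miss, frames [86]
pos 2: 26 -> miss, frames [86, 26]
pos 3: 48 -> miss, frames [86, 26, 48]
pos 4: 26 -> hit
pos 5: 48 -> hit
pos 6: 98 -> miss, evict 86, frames [26, 48, 98]
At position 6, page 86 is evicted.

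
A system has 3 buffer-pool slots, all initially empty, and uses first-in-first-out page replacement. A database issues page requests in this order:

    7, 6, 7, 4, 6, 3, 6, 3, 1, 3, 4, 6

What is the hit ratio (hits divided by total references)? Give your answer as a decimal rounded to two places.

7 -> miss, frames (7)
6 -> miss, frames (7 6)
7 -> hit
4 -> miss, frames (7 6 4)
6 -> hit
3 -> miss, evict 7, frames (6 4 3)
6 -> hit
3 -> hit
1 -> miss, evict 6, frames (4 3 1)
3 -> hit
4 -> hit
6 -> miss, evict 4, frames (3 1 6)
Hits: 6 of 12 references → 6/12 = 0.5000.

0.50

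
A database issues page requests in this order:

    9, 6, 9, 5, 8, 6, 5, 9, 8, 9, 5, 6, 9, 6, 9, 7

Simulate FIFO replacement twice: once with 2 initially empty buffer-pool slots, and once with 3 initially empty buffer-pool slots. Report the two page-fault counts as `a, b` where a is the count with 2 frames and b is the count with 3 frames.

2 frames: F F . F F F F F F . F F F . . F → 12 faults.
3 frames: F F . F F . . F . . . F . . . F → 7 faults.
7 < 12: adding a frame reduced faults, as is typical.

12, 7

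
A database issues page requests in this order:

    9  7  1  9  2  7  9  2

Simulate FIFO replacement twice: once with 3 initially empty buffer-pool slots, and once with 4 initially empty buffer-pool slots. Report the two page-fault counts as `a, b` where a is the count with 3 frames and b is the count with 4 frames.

5, 4

3 frames: F F F . F . F . → 5 faults.
4 frames: F F F . F . . . → 4 faults.
4 < 5: adding a frame reduced faults, as is typical.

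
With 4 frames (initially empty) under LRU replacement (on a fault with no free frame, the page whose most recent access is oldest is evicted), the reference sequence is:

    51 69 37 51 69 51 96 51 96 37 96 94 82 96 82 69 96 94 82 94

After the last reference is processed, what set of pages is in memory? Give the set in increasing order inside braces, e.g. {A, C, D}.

51: fault, frames (51)
69: fault, frames (51 69)
37: fault, frames (51 69 37)
51: hit
69: hit
51: hit
96: fault, frames (37 69 51 96)
51: hit
96: hit
37: hit
96: hit
94: fault, evict 69, frames (51 37 96 94)
82: fault, evict 51, frames (37 96 94 82)
96: hit
82: hit
69: fault, evict 37, frames (94 96 82 69)
96: hit
94: hit
82: hit
94: hit

{69, 82, 94, 96}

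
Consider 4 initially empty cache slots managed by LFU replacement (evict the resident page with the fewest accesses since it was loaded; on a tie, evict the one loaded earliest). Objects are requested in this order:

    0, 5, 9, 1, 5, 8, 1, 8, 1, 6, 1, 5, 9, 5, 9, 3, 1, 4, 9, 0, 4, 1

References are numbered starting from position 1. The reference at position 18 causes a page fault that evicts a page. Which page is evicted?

pos 1: 0: fault, frames [0]
pos 2: 5: fault, frames [0, 5]
pos 3: 9: fault, frames [0, 5, 9]
pos 4: 1: fault, frames [0, 5, 9, 1]
pos 5: 5: hit
pos 6: 8: fault, evict 0, frames [5, 9, 1, 8]
pos 7: 1: hit
pos 8: 8: hit
pos 9: 1: hit
pos 10: 6: fault, evict 9, frames [5, 1, 8, 6]
pos 11: 1: hit
pos 12: 5: hit
pos 13: 9: fault, evict 6, frames [5, 1, 8, 9]
pos 14: 5: hit
pos 15: 9: hit
pos 16: 3: fault, evict 8, frames [5, 1, 9, 3]
pos 17: 1: hit
pos 18: 4: fault, evict 3, frames [5, 1, 9, 4]
At position 18, page 3 is evicted.

3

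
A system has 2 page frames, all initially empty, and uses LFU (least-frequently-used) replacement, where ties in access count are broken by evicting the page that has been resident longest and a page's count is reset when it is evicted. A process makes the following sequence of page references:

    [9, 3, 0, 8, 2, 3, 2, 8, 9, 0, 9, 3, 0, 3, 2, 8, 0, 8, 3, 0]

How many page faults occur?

18

9: fault, frames {9}
3: fault, frames {9,3}
0: fault, evict 9, frames {3,0}
8: fault, evict 3, frames {0,8}
2: fault, evict 0, frames {8,2}
3: fault, evict 8, frames {2,3}
2: hit
8: fault, evict 3, frames {2,8}
9: fault, evict 8, frames {2,9}
0: fault, evict 9, frames {2,0}
9: fault, evict 0, frames {2,9}
3: fault, evict 9, frames {2,3}
0: fault, evict 3, frames {2,0}
3: fault, evict 0, frames {2,3}
2: hit
8: fault, evict 3, frames {2,8}
0: fault, evict 8, frames {2,0}
8: fault, evict 0, frames {2,8}
3: fault, evict 8, frames {2,3}
0: fault, evict 3, frames {2,0}
Page faults: 18.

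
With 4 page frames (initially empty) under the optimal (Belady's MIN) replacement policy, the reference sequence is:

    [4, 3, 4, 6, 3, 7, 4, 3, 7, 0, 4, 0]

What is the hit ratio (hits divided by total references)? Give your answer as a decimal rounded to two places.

4 → miss, frames (4)
3 → miss, frames (4 3)
4 → hit
6 → miss, frames (4 3 6)
3 → hit
7 → miss, frames (4 3 6 7)
4 → hit
3 → hit
7 → hit
0 → miss, evict 7, frames (4 3 6 0)
4 → hit
0 → hit
Hits: 7 of 12 references → 7/12 = 0.5833.

0.58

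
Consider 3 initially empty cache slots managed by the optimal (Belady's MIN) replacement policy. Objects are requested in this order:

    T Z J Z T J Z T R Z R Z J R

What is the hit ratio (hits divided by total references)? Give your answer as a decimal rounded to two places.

T → fault, frames {T}
Z → fault, frames {T,Z}
J → fault, frames {T,Z,J}
Z → hit
T → hit
J → hit
Z → hit
T → hit
R → fault, evict T, frames {Z,J,R}
Z → hit
R → hit
Z → hit
J → hit
R → hit
Hits: 10 of 14 references → 10/14 = 0.7143.

0.71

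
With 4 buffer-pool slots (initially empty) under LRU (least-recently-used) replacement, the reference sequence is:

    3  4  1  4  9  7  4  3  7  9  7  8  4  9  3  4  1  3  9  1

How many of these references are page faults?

10

3: miss, frames {3}
4: miss, frames {3,4}
1: miss, frames {3,4,1}
4: hit
9: miss, frames {3,1,4,9}
7: miss, evict 3, frames {1,4,9,7}
4: hit
3: miss, evict 1, frames {9,7,4,3}
7: hit
9: hit
7: hit
8: miss, evict 4, frames {3,9,7,8}
4: miss, evict 3, frames {9,7,8,4}
9: hit
3: miss, evict 7, frames {8,4,9,3}
4: hit
1: miss, evict 8, frames {9,3,4,1}
3: hit
9: hit
1: hit
Page faults: 10.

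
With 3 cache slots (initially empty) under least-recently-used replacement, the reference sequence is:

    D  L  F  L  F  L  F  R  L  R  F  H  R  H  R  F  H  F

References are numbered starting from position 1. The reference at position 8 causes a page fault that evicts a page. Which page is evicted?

pos 1: D: fault, frames {D}
pos 2: L: fault, frames {D,L}
pos 3: F: fault, frames {D,L,F}
pos 4: L: hit
pos 5: F: hit
pos 6: L: hit
pos 7: F: hit
pos 8: R: fault, evict D, frames {L,F,R}
At position 8, page D is evicted.

D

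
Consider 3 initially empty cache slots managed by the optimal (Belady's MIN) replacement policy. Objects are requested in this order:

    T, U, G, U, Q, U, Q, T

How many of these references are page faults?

4

T -> fault, frames [T]
U -> fault, frames [T, U]
G -> fault, frames [T, U, G]
U -> hit
Q -> fault, evict G, frames [T, U, Q]
U -> hit
Q -> hit
T -> hit
Page faults: 4.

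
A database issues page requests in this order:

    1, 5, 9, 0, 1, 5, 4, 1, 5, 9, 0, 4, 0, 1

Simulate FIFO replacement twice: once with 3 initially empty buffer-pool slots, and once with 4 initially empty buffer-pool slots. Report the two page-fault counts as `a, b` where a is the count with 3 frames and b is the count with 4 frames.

3 frames: F F F F F F F . . F F . . F → 10 faults.
4 frames: F F F F . . F F F F F F . F → 11 faults.
11 > 10: adding a frame increased faults — Belady's anomaly.

10, 11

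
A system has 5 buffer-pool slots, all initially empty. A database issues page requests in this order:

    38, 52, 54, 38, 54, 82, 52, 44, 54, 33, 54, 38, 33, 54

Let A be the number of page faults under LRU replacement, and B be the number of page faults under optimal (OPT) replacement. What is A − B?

1

Under LRU: F F F . . F . F . F . F . . → 7 faults.
Under OPT: F F F . . F . F . F . . . . → 6 faults.
A − B = 7 − 6 = 1.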